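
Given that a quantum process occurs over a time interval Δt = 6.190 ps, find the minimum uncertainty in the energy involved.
53.167 μeV

Using the energy-time uncertainty principle:
ΔEΔt ≥ ℏ/2

The minimum uncertainty in energy is:
ΔE_min = ℏ/(2Δt)
ΔE_min = (1.055e-34 J·s) / (2 × 6.190e-12 s)
ΔE_min = 8.518e-24 J = 53.167 μeV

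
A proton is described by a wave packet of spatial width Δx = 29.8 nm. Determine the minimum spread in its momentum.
1.769 × 10^-27 kg·m/s

For a wave packet, the spatial width Δx and momentum spread Δp are related by the uncertainty principle:
ΔxΔp ≥ ℏ/2

The minimum momentum spread is:
Δp_min = ℏ/(2Δx)
Δp_min = (1.055e-34 J·s) / (2 × 2.980e-08 m)
Δp_min = 1.769e-27 kg·m/s

A wave packet cannot have both a well-defined position and well-defined momentum.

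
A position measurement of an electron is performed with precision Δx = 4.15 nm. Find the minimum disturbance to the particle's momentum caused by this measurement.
1.271 × 10^-26 kg·m/s

The uncertainty principle implies that measuring position disturbs momentum:
ΔxΔp ≥ ℏ/2

When we measure position with precision Δx, we necessarily introduce a momentum uncertainty:
Δp ≥ ℏ/(2Δx)
Δp_min = (1.055e-34 J·s) / (2 × 4.150e-09 m)
Δp_min = 1.271e-26 kg·m/s

The more precisely we measure position, the greater the momentum disturbance.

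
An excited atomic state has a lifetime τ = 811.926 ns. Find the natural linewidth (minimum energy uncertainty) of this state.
405.340 peV

Using the energy-time uncertainty principle:
ΔEΔt ≥ ℏ/2

The lifetime τ represents the time uncertainty Δt.
The natural linewidth (minimum energy uncertainty) is:

ΔE = ℏ/(2τ)
ΔE = (1.055e-34 J·s) / (2 × 8.119e-07 s)
ΔE = 6.494e-29 J = 405.340 peV

This natural linewidth limits the precision of spectroscopic measurements.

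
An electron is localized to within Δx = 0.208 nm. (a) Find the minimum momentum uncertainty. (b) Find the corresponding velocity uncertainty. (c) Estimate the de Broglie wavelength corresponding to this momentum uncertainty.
(a) Δp_min = 2.535 × 10^-25 kg·m/s
(b) Δv_min = 278.288 km/s
(c) λ_dB = 2.614 nm

Step-by-step:

(a) From the uncertainty principle:
Δp_min = ℏ/(2Δx) = (1.055e-34 J·s)/(2 × 2.080e-10 m) = 2.535e-25 kg·m/s

(b) The velocity uncertainty:
Δv = Δp/m = (2.535e-25 kg·m/s)/(9.109e-31 kg) = 2.783e+05 m/s = 278.288 km/s

(c) The de Broglie wavelength for this momentum:
λ = h/p = (6.626e-34 J·s)/(2.535e-25 kg·m/s) = 2.614e-09 m = 2.614 nm

Note: The de Broglie wavelength is comparable to the localization size, as expected from wave-particle duality.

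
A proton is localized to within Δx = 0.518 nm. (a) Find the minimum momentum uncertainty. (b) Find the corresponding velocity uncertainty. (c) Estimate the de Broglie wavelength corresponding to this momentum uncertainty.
(a) Δp_min = 1.018 × 10^-25 kg·m/s
(b) Δv_min = 60.858 m/s
(c) λ_dB = 6.509 nm

Step-by-step:

(a) From the uncertainty principle:
Δp_min = ℏ/(2Δx) = (1.055e-34 J·s)/(2 × 5.180e-10 m) = 1.018e-25 kg·m/s

(b) The velocity uncertainty:
Δv = Δp/m = (1.018e-25 kg·m/s)/(1.673e-27 kg) = 6.086e+01 m/s = 60.858 m/s

(c) The de Broglie wavelength for this momentum:
λ = h/p = (6.626e-34 J·s)/(1.018e-25 kg·m/s) = 6.509e-09 m = 6.509 nm

Note: The de Broglie wavelength is comparable to the localization size, as expected from wave-particle duality.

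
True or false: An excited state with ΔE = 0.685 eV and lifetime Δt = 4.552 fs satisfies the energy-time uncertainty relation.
Yes, it satisfies the uncertainty relation.

Calculate the product ΔEΔt:
ΔE = 0.685 eV = 1.097e-19 J
ΔEΔt = (1.097e-19 J) × (4.552e-15 s)
ΔEΔt = 4.996e-34 J·s

Compare to the minimum allowed value ℏ/2:
ℏ/2 = 5.273e-35 J·s

Since ΔEΔt = 4.996e-34 J·s ≥ 5.273e-35 J·s = ℏ/2,
this satisfies the uncertainty relation.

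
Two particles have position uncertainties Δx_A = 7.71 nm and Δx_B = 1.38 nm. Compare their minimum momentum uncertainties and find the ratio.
Particle B has the larger minimum momentum uncertainty, by a factor of 5.59.

For each particle, the minimum momentum uncertainty is Δp_min = ℏ/(2Δx):

Particle A: Δp_A = ℏ/(2×7.710e-09 m) = 6.839e-27 kg·m/s
Particle B: Δp_B = ℏ/(2×1.380e-09 m) = 3.821e-26 kg·m/s

Ratio: Δp_B/Δp_A = 5.59

Since Δp_min ∝ 1/Δx, the particle with smaller position uncertainty (B) has larger momentum uncertainty.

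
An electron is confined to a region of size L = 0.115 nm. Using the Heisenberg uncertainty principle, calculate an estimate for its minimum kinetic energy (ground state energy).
720.223 meV

Using the uncertainty principle to estimate ground state energy:

1. The position uncertainty is approximately the confinement size:
   Δx ≈ L = 1.150e-10 m

2. From ΔxΔp ≥ ℏ/2, the minimum momentum uncertainty is:
   Δp ≈ ℏ/(2L) = 4.585e-25 kg·m/s

3. The kinetic energy is approximately:
   KE ≈ (Δp)²/(2m) = (4.585e-25)²/(2 × 9.109e-31 kg)
   KE ≈ 1.154e-19 J = 720.223 meV

This is an order-of-magnitude estimate of the ground state energy.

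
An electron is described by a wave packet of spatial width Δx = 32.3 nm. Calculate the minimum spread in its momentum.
1.632 × 10^-27 kg·m/s

For a wave packet, the spatial width Δx and momentum spread Δp are related by the uncertainty principle:
ΔxΔp ≥ ℏ/2

The minimum momentum spread is:
Δp_min = ℏ/(2Δx)
Δp_min = (1.055e-34 J·s) / (2 × 3.230e-08 m)
Δp_min = 1.632e-27 kg·m/s

A wave packet cannot have both a well-defined position and well-defined momentum.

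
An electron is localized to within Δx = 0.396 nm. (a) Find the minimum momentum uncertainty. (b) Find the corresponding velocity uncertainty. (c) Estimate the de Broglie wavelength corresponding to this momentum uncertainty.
(a) Δp_min = 1.332 × 10^-25 kg·m/s
(b) Δv_min = 146.171 km/s
(c) λ_dB = 4.976 nm

Step-by-step:

(a) From the uncertainty principle:
Δp_min = ℏ/(2Δx) = (1.055e-34 J·s)/(2 × 3.960e-10 m) = 1.332e-25 kg·m/s

(b) The velocity uncertainty:
Δv = Δp/m = (1.332e-25 kg·m/s)/(9.109e-31 kg) = 1.462e+05 m/s = 146.171 km/s

(c) The de Broglie wavelength for this momentum:
λ = h/p = (6.626e-34 J·s)/(1.332e-25 kg·m/s) = 4.976e-09 m = 4.976 nm

Note: The de Broglie wavelength is comparable to the localization size, as expected from wave-particle duality.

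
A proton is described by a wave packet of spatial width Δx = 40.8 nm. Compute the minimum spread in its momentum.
1.292 × 10^-27 kg·m/s

For a wave packet, the spatial width Δx and momentum spread Δp are related by the uncertainty principle:
ΔxΔp ≥ ℏ/2

The minimum momentum spread is:
Δp_min = ℏ/(2Δx)
Δp_min = (1.055e-34 J·s) / (2 × 4.080e-08 m)
Δp_min = 1.292e-27 kg·m/s

A wave packet cannot have both a well-defined position and well-defined momentum.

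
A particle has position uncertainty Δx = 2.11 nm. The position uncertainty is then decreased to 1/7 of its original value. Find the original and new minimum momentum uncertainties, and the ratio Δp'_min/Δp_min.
Original Δp_min = 2.499 × 10^-26 kg·m/s; new Δp'_min = 1.749 × 10^-25 kg·m/s; ratio Δp'_min/Δp_min = 7.

From the uncertainty principle ΔxΔp ≥ ℏ/2, the minimum momentum uncertainty is Δp_min = ℏ/(2Δx).

Original (Δx = 2.11 nm = 2.110e-09 m):
Δp_min = (1.055e-34 J·s)/(2 × 2.110e-09 m) = 2.499e-26 kg·m/s

When Δx → (1/7)Δx:
Δp'_min = ℏ/(2 × (1/7)Δx) = 7 × ℏ/(2Δx) = 7 × Δp_min
Δp'_min = 7 × 2.499e-26 kg·m/s = 1.749e-25 kg·m/s

Since Δp_min ∝ 1/Δx, when Δx is decreased to 1/7 of its original value, Δp_min increases to 7 times its original value.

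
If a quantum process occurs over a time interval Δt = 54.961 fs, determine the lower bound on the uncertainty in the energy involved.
5.988 meV

Using the energy-time uncertainty principle:
ΔEΔt ≥ ℏ/2

The minimum uncertainty in energy is:
ΔE_min = ℏ/(2Δt)
ΔE_min = (1.055e-34 J·s) / (2 × 5.496e-14 s)
ΔE_min = 9.594e-22 J = 5.988 meV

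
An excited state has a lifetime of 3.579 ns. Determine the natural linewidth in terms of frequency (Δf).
22.235 MHz

Using the energy-time uncertainty principle and E = hf:
ΔEΔt ≥ ℏ/2
hΔf·Δt ≥ ℏ/2

The minimum frequency uncertainty is:
Δf = ℏ/(2hτ) = 1/(4πτ)
Δf = 1/(4π × 3.579e-09 s)
Δf = 2.223e+07 Hz = 22.235 MHz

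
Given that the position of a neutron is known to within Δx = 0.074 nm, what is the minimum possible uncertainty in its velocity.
425.421 m/s

Using the Heisenberg uncertainty principle and Δp = mΔv:
ΔxΔp ≥ ℏ/2
Δx(mΔv) ≥ ℏ/2

The minimum uncertainty in velocity is:
Δv_min = ℏ/(2mΔx)
Δv_min = (1.055e-34 J·s) / (2 × 1.675e-27 kg × 7.400e-11 m)
Δv_min = 4.254e+02 m/s = 425.421 m/s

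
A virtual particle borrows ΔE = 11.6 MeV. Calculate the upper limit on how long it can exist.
28.371 ys

Using the energy-time uncertainty principle:
ΔEΔt ≥ ℏ/2

For a virtual particle borrowing energy ΔE, the maximum lifetime is:
Δt_max = ℏ/(2ΔE)

Converting energy:
ΔE = 11.6 MeV = 1.859e-12 J

Δt_max = (1.055e-34 J·s) / (2 × 1.859e-12 J)
Δt_max = 2.837e-23 s = 28.371 ys

Virtual particles with higher borrowed energy exist for shorter times.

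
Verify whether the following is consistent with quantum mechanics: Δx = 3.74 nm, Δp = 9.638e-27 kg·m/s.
No, it violates the uncertainty principle (impossible measurement).

Calculate the product ΔxΔp:
ΔxΔp = (3.740e-09 m) × (9.638e-27 kg·m/s)
ΔxΔp = 3.605e-35 J·s

Compare to the minimum allowed value ℏ/2:
ℏ/2 = 5.273e-35 J·s

Since ΔxΔp = 3.605e-35 J·s < 5.273e-35 J·s = ℏ/2,
the measurement violates the uncertainty principle.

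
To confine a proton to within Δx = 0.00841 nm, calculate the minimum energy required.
73.344 meV

Localizing a particle requires giving it sufficient momentum uncertainty:

1. From uncertainty principle: Δp ≥ ℏ/(2Δx)
   Δp_min = (1.055e-34 J·s) / (2 × 8.410e-12 m)
   Δp_min = 6.270e-24 kg·m/s

2. This momentum uncertainty corresponds to kinetic energy:
   KE ≈ (Δp)²/(2m) = (6.270e-24)²/(2 × 1.673e-27 kg)
   KE = 1.175e-20 J = 73.344 meV

Tighter localization requires more energy.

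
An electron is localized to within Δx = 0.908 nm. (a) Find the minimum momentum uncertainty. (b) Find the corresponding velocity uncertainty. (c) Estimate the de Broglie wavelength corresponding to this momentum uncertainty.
(a) Δp_min = 5.807 × 10^-26 kg·m/s
(b) Δv_min = 63.749 km/s
(c) λ_dB = 11.410 nm

Step-by-step:

(a) From the uncertainty principle:
Δp_min = ℏ/(2Δx) = (1.055e-34 J·s)/(2 × 9.080e-10 m) = 5.807e-26 kg·m/s

(b) The velocity uncertainty:
Δv = Δp/m = (5.807e-26 kg·m/s)/(9.109e-31 kg) = 6.375e+04 m/s = 63.749 km/s

(c) The de Broglie wavelength for this momentum:
λ = h/p = (6.626e-34 J·s)/(5.807e-26 kg·m/s) = 1.141e-08 m = 11.410 nm

Note: The de Broglie wavelength is comparable to the localization size, as expected from wave-particle duality.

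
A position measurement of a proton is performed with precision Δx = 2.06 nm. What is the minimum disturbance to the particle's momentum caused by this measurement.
2.560 × 10^-26 kg·m/s

The uncertainty principle implies that measuring position disturbs momentum:
ΔxΔp ≥ ℏ/2

When we measure position with precision Δx, we necessarily introduce a momentum uncertainty:
Δp ≥ ℏ/(2Δx)
Δp_min = (1.055e-34 J·s) / (2 × 2.060e-09 m)
Δp_min = 2.560e-26 kg·m/s

The more precisely we measure position, the greater the momentum disturbance.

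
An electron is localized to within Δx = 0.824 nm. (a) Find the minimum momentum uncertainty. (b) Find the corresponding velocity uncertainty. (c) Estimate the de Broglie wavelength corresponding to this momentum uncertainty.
(a) Δp_min = 6.399 × 10^-26 kg·m/s
(b) Δv_min = 70.247 km/s
(c) λ_dB = 10.355 nm

Step-by-step:

(a) From the uncertainty principle:
Δp_min = ℏ/(2Δx) = (1.055e-34 J·s)/(2 × 8.240e-10 m) = 6.399e-26 kg·m/s

(b) The velocity uncertainty:
Δv = Δp/m = (6.399e-26 kg·m/s)/(9.109e-31 kg) = 7.025e+04 m/s = 70.247 km/s

(c) The de Broglie wavelength for this momentum:
λ = h/p = (6.626e-34 J·s)/(6.399e-26 kg·m/s) = 1.035e-08 m = 10.355 nm

Note: The de Broglie wavelength is comparable to the localization size, as expected from wave-particle duality.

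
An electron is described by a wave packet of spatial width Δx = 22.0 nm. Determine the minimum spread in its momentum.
2.397 × 10^-27 kg·m/s

For a wave packet, the spatial width Δx and momentum spread Δp are related by the uncertainty principle:
ΔxΔp ≥ ℏ/2

The minimum momentum spread is:
Δp_min = ℏ/(2Δx)
Δp_min = (1.055e-34 J·s) / (2 × 2.200e-08 m)
Δp_min = 2.397e-27 kg·m/s

A wave packet cannot have both a well-defined position and well-defined momentum.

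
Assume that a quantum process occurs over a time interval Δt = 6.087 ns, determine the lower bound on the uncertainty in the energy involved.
54.067 neV

Using the energy-time uncertainty principle:
ΔEΔt ≥ ℏ/2

The minimum uncertainty in energy is:
ΔE_min = ℏ/(2Δt)
ΔE_min = (1.055e-34 J·s) / (2 × 6.087e-09 s)
ΔE_min = 8.662e-27 J = 54.067 neV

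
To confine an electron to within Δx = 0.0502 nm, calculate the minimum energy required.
3.780 eV

Localizing a particle requires giving it sufficient momentum uncertainty:

1. From uncertainty principle: Δp ≥ ℏ/(2Δx)
   Δp_min = (1.055e-34 J·s) / (2 × 5.020e-11 m)
   Δp_min = 1.050e-24 kg·m/s

2. This momentum uncertainty corresponds to kinetic energy:
   KE ≈ (Δp)²/(2m) = (1.050e-24)²/(2 × 9.109e-31 kg)
   KE = 6.056e-19 J = 3.780 eV

Tighter localization requires more energy.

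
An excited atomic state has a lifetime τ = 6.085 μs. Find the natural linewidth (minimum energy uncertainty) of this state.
54.085 peV

Using the energy-time uncertainty principle:
ΔEΔt ≥ ℏ/2

The lifetime τ represents the time uncertainty Δt.
The natural linewidth (minimum energy uncertainty) is:

ΔE = ℏ/(2τ)
ΔE = (1.055e-34 J·s) / (2 × 6.085e-06 s)
ΔE = 8.665e-30 J = 54.085 peV

This natural linewidth limits the precision of spectroscopic measurements.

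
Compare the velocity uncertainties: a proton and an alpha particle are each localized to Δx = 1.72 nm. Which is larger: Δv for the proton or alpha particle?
The proton has the larger minimum velocity uncertainty, by a ratio of 4.0.

For both particles, Δp_min = ℏ/(2Δx) = 3.066e-26 kg·m/s (same for both).

The velocity uncertainty is Δv = Δp/m:
- proton: Δv = 3.066e-26 / 1.673e-27 = 1.833e+01 m/s = 18.328 m/s
- alpha particle: Δv = 3.066e-26 / 6.645e-27 = 4.614e+00 m/s = 4.614 m/s

Ratio: 1.833e+01 / 4.614e+00 = 4.0

The lighter particle has larger velocity uncertainty because Δv ∝ 1/m.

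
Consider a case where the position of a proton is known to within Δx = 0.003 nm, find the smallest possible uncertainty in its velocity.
10.508 km/s

Using the Heisenberg uncertainty principle and Δp = mΔv:
ΔxΔp ≥ ℏ/2
Δx(mΔv) ≥ ℏ/2

The minimum uncertainty in velocity is:
Δv_min = ℏ/(2mΔx)
Δv_min = (1.055e-34 J·s) / (2 × 1.673e-27 kg × 3.000e-12 m)
Δv_min = 1.051e+04 m/s = 10.508 km/s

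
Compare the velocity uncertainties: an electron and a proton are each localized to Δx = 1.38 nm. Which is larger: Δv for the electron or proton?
The electron has the larger minimum velocity uncertainty, by a ratio of 1836.2.

For both particles, Δp_min = ℏ/(2Δx) = 3.821e-26 kg·m/s (same for both).

The velocity uncertainty is Δv = Δp/m:
- electron: Δv = 3.821e-26 / 9.109e-31 = 4.194e+04 m/s = 41.945 km/s
- proton: Δv = 3.821e-26 / 1.673e-27 = 2.284e+01 m/s = 22.844 m/s

Ratio: 4.194e+04 / 2.284e+01 = 1836.2

The lighter particle has larger velocity uncertainty because Δv ∝ 1/m.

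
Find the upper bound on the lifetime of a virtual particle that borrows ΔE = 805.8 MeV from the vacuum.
4.084 × 10^-25 s

Using the energy-time uncertainty principle:
ΔEΔt ≥ ℏ/2

For a virtual particle borrowing energy ΔE, the maximum lifetime is:
Δt_max = ℏ/(2ΔE)

Converting energy:
ΔE = 805.8 MeV = 1.291e-10 J

Δt_max = (1.055e-34 J·s) / (2 × 1.291e-10 J)
Δt_max = 4.084e-25 s = 4.084 × 10^-25 s

Virtual particles with higher borrowed energy exist for shorter times.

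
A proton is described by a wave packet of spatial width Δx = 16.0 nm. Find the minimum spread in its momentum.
3.296 × 10^-27 kg·m/s

For a wave packet, the spatial width Δx and momentum spread Δp are related by the uncertainty principle:
ΔxΔp ≥ ℏ/2

The minimum momentum spread is:
Δp_min = ℏ/(2Δx)
Δp_min = (1.055e-34 J·s) / (2 × 1.600e-08 m)
Δp_min = 3.296e-27 kg·m/s

A wave packet cannot have both a well-defined position and well-defined momentum.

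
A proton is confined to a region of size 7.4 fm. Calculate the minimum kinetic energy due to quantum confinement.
94.731 keV

Using the uncertainty principle:

1. Position uncertainty: Δx ≈ 7.400e-15 m
2. Minimum momentum uncertainty: Δp = ℏ/(2Δx) = 7.125e-21 kg·m/s
3. Minimum kinetic energy:
   KE = (Δp)²/(2m) = (7.125e-21)²/(2 × 1.673e-27 kg)
   KE = 1.518e-14 J = 94.731 keV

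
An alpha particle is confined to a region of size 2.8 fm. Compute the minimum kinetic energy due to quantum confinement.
166.557 keV

Using the uncertainty principle:

1. Position uncertainty: Δx ≈ 2.800e-15 m
2. Minimum momentum uncertainty: Δp = ℏ/(2Δx) = 1.883e-20 kg·m/s
3. Minimum kinetic energy:
   KE = (Δp)²/(2m) = (1.883e-20)²/(2 × 6.645e-27 kg)
   KE = 2.669e-14 J = 166.557 keV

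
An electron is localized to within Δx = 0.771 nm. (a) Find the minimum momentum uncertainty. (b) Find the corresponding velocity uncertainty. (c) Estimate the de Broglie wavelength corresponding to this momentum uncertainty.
(a) Δp_min = 6.839 × 10^-26 kg·m/s
(b) Δv_min = 75.076 km/s
(c) λ_dB = 9.689 nm

Step-by-step:

(a) From the uncertainty principle:
Δp_min = ℏ/(2Δx) = (1.055e-34 J·s)/(2 × 7.710e-10 m) = 6.839e-26 kg·m/s

(b) The velocity uncertainty:
Δv = Δp/m = (6.839e-26 kg·m/s)/(9.109e-31 kg) = 7.508e+04 m/s = 75.076 km/s

(c) The de Broglie wavelength for this momentum:
λ = h/p = (6.626e-34 J·s)/(6.839e-26 kg·m/s) = 9.689e-09 m = 9.689 nm

Note: The de Broglie wavelength is comparable to the localization size, as expected from wave-particle duality.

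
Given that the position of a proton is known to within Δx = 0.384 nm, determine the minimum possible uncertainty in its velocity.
82.095 m/s

Using the Heisenberg uncertainty principle and Δp = mΔv:
ΔxΔp ≥ ℏ/2
Δx(mΔv) ≥ ℏ/2

The minimum uncertainty in velocity is:
Δv_min = ℏ/(2mΔx)
Δv_min = (1.055e-34 J·s) / (2 × 1.673e-27 kg × 3.840e-10 m)
Δv_min = 8.210e+01 m/s = 82.095 m/s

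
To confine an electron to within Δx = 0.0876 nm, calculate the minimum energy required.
1.241 eV

Localizing a particle requires giving it sufficient momentum uncertainty:

1. From uncertainty principle: Δp ≥ ℏ/(2Δx)
   Δp_min = (1.055e-34 J·s) / (2 × 8.760e-11 m)
   Δp_min = 6.019e-25 kg·m/s

2. This momentum uncertainty corresponds to kinetic energy:
   KE ≈ (Δp)²/(2m) = (6.019e-25)²/(2 × 9.109e-31 kg)
   KE = 1.989e-19 J = 1.241 eV

Tighter localization requires more energy.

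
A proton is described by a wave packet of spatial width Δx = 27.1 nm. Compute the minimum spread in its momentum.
1.946 × 10^-27 kg·m/s

For a wave packet, the spatial width Δx and momentum spread Δp are related by the uncertainty principle:
ΔxΔp ≥ ℏ/2

The minimum momentum spread is:
Δp_min = ℏ/(2Δx)
Δp_min = (1.055e-34 J·s) / (2 × 2.710e-08 m)
Δp_min = 1.946e-27 kg·m/s

A wave packet cannot have both a well-defined position and well-defined momentum.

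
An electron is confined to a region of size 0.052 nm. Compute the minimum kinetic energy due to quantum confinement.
3.523 eV

Using the uncertainty principle:

1. Position uncertainty: Δx ≈ 5.200e-11 m
2. Minimum momentum uncertainty: Δp = ℏ/(2Δx) = 1.014e-24 kg·m/s
3. Minimum kinetic energy:
   KE = (Δp)²/(2m) = (1.014e-24)²/(2 × 9.109e-31 kg)
   KE = 5.644e-19 J = 3.523 eV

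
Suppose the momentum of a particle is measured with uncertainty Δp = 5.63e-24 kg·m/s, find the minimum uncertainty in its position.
9.366 pm

Using the Heisenberg uncertainty principle:
ΔxΔp ≥ ℏ/2

The minimum uncertainty in position is:
Δx_min = ℏ/(2Δp)
Δx_min = (1.055e-34 J·s) / (2 × 5.630e-24 kg·m/s)
Δx_min = 9.366e-12 m = 9.366 pm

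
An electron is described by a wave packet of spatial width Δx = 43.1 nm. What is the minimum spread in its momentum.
1.223 × 10^-27 kg·m/s

For a wave packet, the spatial width Δx and momentum spread Δp are related by the uncertainty principle:
ΔxΔp ≥ ℏ/2

The minimum momentum spread is:
Δp_min = ℏ/(2Δx)
Δp_min = (1.055e-34 J·s) / (2 × 4.310e-08 m)
Δp_min = 1.223e-27 kg·m/s

A wave packet cannot have both a well-defined position and well-defined momentum.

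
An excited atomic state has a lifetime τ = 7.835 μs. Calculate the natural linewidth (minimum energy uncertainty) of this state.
42.005 peV

Using the energy-time uncertainty principle:
ΔEΔt ≥ ℏ/2

The lifetime τ represents the time uncertainty Δt.
The natural linewidth (minimum energy uncertainty) is:

ΔE = ℏ/(2τ)
ΔE = (1.055e-34 J·s) / (2 × 7.835e-06 s)
ΔE = 6.730e-30 J = 42.005 peV

This natural linewidth limits the precision of spectroscopic measurements.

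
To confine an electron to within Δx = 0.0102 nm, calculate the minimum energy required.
91.551 eV

Localizing a particle requires giving it sufficient momentum uncertainty:

1. From uncertainty principle: Δp ≥ ℏ/(2Δx)
   Δp_min = (1.055e-34 J·s) / (2 × 1.020e-11 m)
   Δp_min = 5.169e-24 kg·m/s

2. This momentum uncertainty corresponds to kinetic energy:
   KE ≈ (Δp)²/(2m) = (5.169e-24)²/(2 × 9.109e-31 kg)
   KE = 1.467e-17 J = 91.551 eV

Tighter localization requires more energy.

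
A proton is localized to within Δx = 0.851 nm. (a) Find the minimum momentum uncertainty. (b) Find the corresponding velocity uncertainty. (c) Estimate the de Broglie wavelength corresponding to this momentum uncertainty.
(a) Δp_min = 6.196 × 10^-26 kg·m/s
(b) Δv_min = 37.044 m/s
(c) λ_dB = 10.694 nm

Step-by-step:

(a) From the uncertainty principle:
Δp_min = ℏ/(2Δx) = (1.055e-34 J·s)/(2 × 8.510e-10 m) = 6.196e-26 kg·m/s

(b) The velocity uncertainty:
Δv = Δp/m = (6.196e-26 kg·m/s)/(1.673e-27 kg) = 3.704e+01 m/s = 37.044 m/s

(c) The de Broglie wavelength for this momentum:
λ = h/p = (6.626e-34 J·s)/(6.196e-26 kg·m/s) = 1.069e-08 m = 10.694 nm

Note: The de Broglie wavelength is comparable to the localization size, as expected from wave-particle duality.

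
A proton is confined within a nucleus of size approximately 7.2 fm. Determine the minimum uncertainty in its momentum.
7.323 × 10^-21 kg·m/s

Using the Heisenberg uncertainty principle:
ΔxΔp ≥ ℏ/2

With Δx ≈ L = 7.200e-15 m (the confinement size):
Δp_min = ℏ/(2Δx)
Δp_min = (1.055e-34 J·s) / (2 × 7.200e-15 m)
Δp_min = 7.323e-21 kg·m/s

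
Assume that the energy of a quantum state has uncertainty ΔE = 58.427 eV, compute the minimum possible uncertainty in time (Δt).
5.633 as

Using the energy-time uncertainty principle:
ΔEΔt ≥ ℏ/2

The minimum uncertainty in time is:
Δt_min = ℏ/(2ΔE)
Δt_min = (1.055e-34 J·s) / (2 × 9.361e-18 J)
Δt_min = 5.633e-18 s = 5.633 as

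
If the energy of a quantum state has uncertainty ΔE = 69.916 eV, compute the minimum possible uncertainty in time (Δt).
4.707 as

Using the energy-time uncertainty principle:
ΔEΔt ≥ ℏ/2

The minimum uncertainty in time is:
Δt_min = ℏ/(2ΔE)
Δt_min = (1.055e-34 J·s) / (2 × 1.120e-17 J)
Δt_min = 4.707e-18 s = 4.707 as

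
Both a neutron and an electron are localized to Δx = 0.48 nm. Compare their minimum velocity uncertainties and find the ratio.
The electron has the larger minimum velocity uncertainty, by a ratio of 1838.7.

For both particles, Δp_min = ℏ/(2Δx) = 1.099e-25 kg·m/s (same for both).

The velocity uncertainty is Δv = Δp/m:
- neutron: Δv = 1.099e-25 / 1.675e-27 = 6.559e+01 m/s = 65.586 m/s
- electron: Δv = 1.099e-25 / 9.109e-31 = 1.206e+05 m/s = 120.591 km/s

Ratio: 1.206e+05 / 6.559e+01 = 1838.7

The lighter particle has larger velocity uncertainty because Δv ∝ 1/m.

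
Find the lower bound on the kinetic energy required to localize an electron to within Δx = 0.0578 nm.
2.851 eV

Localizing a particle requires giving it sufficient momentum uncertainty:

1. From uncertainty principle: Δp ≥ ℏ/(2Δx)
   Δp_min = (1.055e-34 J·s) / (2 × 5.780e-11 m)
   Δp_min = 9.123e-25 kg·m/s

2. This momentum uncertainty corresponds to kinetic energy:
   KE ≈ (Δp)²/(2m) = (9.123e-25)²/(2 × 9.109e-31 kg)
   KE = 4.568e-19 J = 2.851 eV

Tighter localization requires more energy.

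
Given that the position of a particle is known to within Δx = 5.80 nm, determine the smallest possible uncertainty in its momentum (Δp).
9.091 × 10^-27 kg·m/s

Using the Heisenberg uncertainty principle:
ΔxΔp ≥ ℏ/2

The minimum uncertainty in momentum is:
Δp_min = ℏ/(2Δx)
Δp_min = (1.055e-34 J·s) / (2 × 5.800e-09 m)
Δp_min = 9.091e-27 kg·m/s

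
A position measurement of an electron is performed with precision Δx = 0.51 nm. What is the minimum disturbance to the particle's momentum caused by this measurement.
1.034 × 10^-25 kg·m/s

The uncertainty principle implies that measuring position disturbs momentum:
ΔxΔp ≥ ℏ/2

When we measure position with precision Δx, we necessarily introduce a momentum uncertainty:
Δp ≥ ℏ/(2Δx)
Δp_min = (1.055e-34 J·s) / (2 × 5.100e-10 m)
Δp_min = 1.034e-25 kg·m/s

The more precisely we measure position, the greater the momentum disturbance.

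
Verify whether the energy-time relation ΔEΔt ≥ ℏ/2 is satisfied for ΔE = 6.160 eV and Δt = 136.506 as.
Yes, it satisfies the uncertainty relation.

Calculate the product ΔEΔt:
ΔE = 6.160 eV = 9.869e-19 J
ΔEΔt = (9.869e-19 J) × (1.365e-16 s)
ΔEΔt = 1.347e-34 J·s

Compare to the minimum allowed value ℏ/2:
ℏ/2 = 5.273e-35 J·s

Since ΔEΔt = 1.347e-34 J·s ≥ 5.273e-35 J·s = ℏ/2,
this satisfies the uncertainty relation.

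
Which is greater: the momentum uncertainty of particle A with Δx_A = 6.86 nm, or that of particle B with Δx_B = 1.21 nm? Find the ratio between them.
Particle B has the larger minimum momentum uncertainty, by a factor of 5.67.

For each particle, the minimum momentum uncertainty is Δp_min = ℏ/(2Δx):

Particle A: Δp_A = ℏ/(2×6.860e-09 m) = 7.686e-27 kg·m/s
Particle B: Δp_B = ℏ/(2×1.210e-09 m) = 4.358e-26 kg·m/s

Ratio: Δp_B/Δp_A = 5.67

Since Δp_min ∝ 1/Δx, the particle with smaller position uncertainty (B) has larger momentum uncertainty.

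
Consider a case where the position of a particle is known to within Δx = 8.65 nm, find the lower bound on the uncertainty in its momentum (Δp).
6.096 × 10^-27 kg·m/s

Using the Heisenberg uncertainty principle:
ΔxΔp ≥ ℏ/2

The minimum uncertainty in momentum is:
Δp_min = ℏ/(2Δx)
Δp_min = (1.055e-34 J·s) / (2 × 8.650e-09 m)
Δp_min = 6.096e-27 kg·m/s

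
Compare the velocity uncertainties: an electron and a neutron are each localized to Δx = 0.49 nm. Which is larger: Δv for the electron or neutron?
The electron has the larger minimum velocity uncertainty, by a ratio of 1838.7.

For both particles, Δp_min = ℏ/(2Δx) = 1.076e-25 kg·m/s (same for both).

The velocity uncertainty is Δv = Δp/m:
- electron: Δv = 1.076e-25 / 9.109e-31 = 1.181e+05 m/s = 118.130 km/s
- neutron: Δv = 1.076e-25 / 1.675e-27 = 6.425e+01 m/s = 64.247 m/s

Ratio: 1.181e+05 / 6.425e+01 = 1838.7

The lighter particle has larger velocity uncertainty because Δv ∝ 1/m.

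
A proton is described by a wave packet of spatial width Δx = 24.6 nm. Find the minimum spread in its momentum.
2.143 × 10^-27 kg·m/s

For a wave packet, the spatial width Δx and momentum spread Δp are related by the uncertainty principle:
ΔxΔp ≥ ℏ/2

The minimum momentum spread is:
Δp_min = ℏ/(2Δx)
Δp_min = (1.055e-34 J·s) / (2 × 2.460e-08 m)
Δp_min = 2.143e-27 kg·m/s

A wave packet cannot have both a well-defined position and well-defined momentum.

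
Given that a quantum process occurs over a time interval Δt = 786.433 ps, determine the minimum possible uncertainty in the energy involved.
418.479 neV

Using the energy-time uncertainty principle:
ΔEΔt ≥ ℏ/2

The minimum uncertainty in energy is:
ΔE_min = ℏ/(2Δt)
ΔE_min = (1.055e-34 J·s) / (2 × 7.864e-10 s)
ΔE_min = 6.705e-26 J = 418.479 neV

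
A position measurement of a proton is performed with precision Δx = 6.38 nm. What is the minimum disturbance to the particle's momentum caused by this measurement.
8.265 × 10^-27 kg·m/s

The uncertainty principle implies that measuring position disturbs momentum:
ΔxΔp ≥ ℏ/2

When we measure position with precision Δx, we necessarily introduce a momentum uncertainty:
Δp ≥ ℏ/(2Δx)
Δp_min = (1.055e-34 J·s) / (2 × 6.380e-09 m)
Δp_min = 8.265e-27 kg·m/s

The more precisely we measure position, the greater the momentum disturbance.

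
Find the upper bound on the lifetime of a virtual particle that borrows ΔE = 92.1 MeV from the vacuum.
3.573 ys

Using the energy-time uncertainty principle:
ΔEΔt ≥ ℏ/2

For a virtual particle borrowing energy ΔE, the maximum lifetime is:
Δt_max = ℏ/(2ΔE)

Converting energy:
ΔE = 92.1 MeV = 1.476e-11 J

Δt_max = (1.055e-34 J·s) / (2 × 1.476e-11 J)
Δt_max = 3.573e-24 s = 3.573 ys

Virtual particles with higher borrowed energy exist for shorter times.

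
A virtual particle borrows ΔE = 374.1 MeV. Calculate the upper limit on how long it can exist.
8.797 × 10^-25 s

Using the energy-time uncertainty principle:
ΔEΔt ≥ ℏ/2

For a virtual particle borrowing energy ΔE, the maximum lifetime is:
Δt_max = ℏ/(2ΔE)

Converting energy:
ΔE = 374.1 MeV = 5.994e-11 J

Δt_max = (1.055e-34 J·s) / (2 × 5.994e-11 J)
Δt_max = 8.797e-25 s = 8.797 × 10^-25 s

Virtual particles with higher borrowed energy exist for shorter times.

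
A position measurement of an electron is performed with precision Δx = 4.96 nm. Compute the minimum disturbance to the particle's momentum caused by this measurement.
1.063 × 10^-26 kg·m/s

The uncertainty principle implies that measuring position disturbs momentum:
ΔxΔp ≥ ℏ/2

When we measure position with precision Δx, we necessarily introduce a momentum uncertainty:
Δp ≥ ℏ/(2Δx)
Δp_min = (1.055e-34 J·s) / (2 × 4.960e-09 m)
Δp_min = 1.063e-26 kg·m/s

The more precisely we measure position, the greater the momentum disturbance.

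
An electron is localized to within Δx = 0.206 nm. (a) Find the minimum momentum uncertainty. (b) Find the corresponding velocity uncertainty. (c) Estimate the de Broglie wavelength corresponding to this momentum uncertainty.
(a) Δp_min = 2.560 × 10^-25 kg·m/s
(b) Δv_min = 280.989 km/s
(c) λ_dB = 2.589 nm

Step-by-step:

(a) From the uncertainty principle:
Δp_min = ℏ/(2Δx) = (1.055e-34 J·s)/(2 × 2.060e-10 m) = 2.560e-25 kg·m/s

(b) The velocity uncertainty:
Δv = Δp/m = (2.560e-25 kg·m/s)/(9.109e-31 kg) = 2.810e+05 m/s = 280.989 km/s

(c) The de Broglie wavelength for this momentum:
λ = h/p = (6.626e-34 J·s)/(2.560e-25 kg·m/s) = 2.589e-09 m = 2.589 nm

Note: The de Broglie wavelength is comparable to the localization size, as expected from wave-particle duality.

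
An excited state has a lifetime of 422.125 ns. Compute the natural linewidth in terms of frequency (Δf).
188.516 kHz

Using the energy-time uncertainty principle and E = hf:
ΔEΔt ≥ ℏ/2
hΔf·Δt ≥ ℏ/2

The minimum frequency uncertainty is:
Δf = ℏ/(2hτ) = 1/(4πτ)
Δf = 1/(4π × 4.221e-07 s)
Δf = 1.885e+05 Hz = 188.516 kHz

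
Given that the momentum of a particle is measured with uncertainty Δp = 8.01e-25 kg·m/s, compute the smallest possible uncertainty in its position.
65.828 pm

Using the Heisenberg uncertainty principle:
ΔxΔp ≥ ℏ/2

The minimum uncertainty in position is:
Δx_min = ℏ/(2Δp)
Δx_min = (1.055e-34 J·s) / (2 × 8.010e-25 kg·m/s)
Δx_min = 6.583e-11 m = 65.828 pm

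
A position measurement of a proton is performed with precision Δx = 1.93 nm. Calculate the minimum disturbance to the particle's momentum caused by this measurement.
2.732 × 10^-26 kg·m/s

The uncertainty principle implies that measuring position disturbs momentum:
ΔxΔp ≥ ℏ/2

When we measure position with precision Δx, we necessarily introduce a momentum uncertainty:
Δp ≥ ℏ/(2Δx)
Δp_min = (1.055e-34 J·s) / (2 × 1.930e-09 m)
Δp_min = 2.732e-26 kg·m/s

The more precisely we measure position, the greater the momentum disturbance.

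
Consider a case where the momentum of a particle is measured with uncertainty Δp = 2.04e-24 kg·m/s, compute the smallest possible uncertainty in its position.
25.847 pm

Using the Heisenberg uncertainty principle:
ΔxΔp ≥ ℏ/2

The minimum uncertainty in position is:
Δx_min = ℏ/(2Δp)
Δx_min = (1.055e-34 J·s) / (2 × 2.040e-24 kg·m/s)
Δx_min = 2.585e-11 m = 25.847 pm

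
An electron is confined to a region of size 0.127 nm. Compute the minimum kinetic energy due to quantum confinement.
590.548 meV

Using the uncertainty principle:

1. Position uncertainty: Δx ≈ 1.270e-10 m
2. Minimum momentum uncertainty: Δp = ℏ/(2Δx) = 4.152e-25 kg·m/s
3. Minimum kinetic energy:
   KE = (Δp)²/(2m) = (4.152e-25)²/(2 × 9.109e-31 kg)
   KE = 9.462e-20 J = 590.548 meV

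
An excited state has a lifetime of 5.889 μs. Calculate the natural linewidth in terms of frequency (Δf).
13.513 kHz

Using the energy-time uncertainty principle and E = hf:
ΔEΔt ≥ ℏ/2
hΔf·Δt ≥ ℏ/2

The minimum frequency uncertainty is:
Δf = ℏ/(2hτ) = 1/(4πτ)
Δf = 1/(4π × 5.889e-06 s)
Δf = 1.351e+04 Hz = 13.513 kHz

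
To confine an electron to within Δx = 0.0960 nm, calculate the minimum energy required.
1.034 eV

Localizing a particle requires giving it sufficient momentum uncertainty:

1. From uncertainty principle: Δp ≥ ℏ/(2Δx)
   Δp_min = (1.055e-34 J·s) / (2 × 9.600e-11 m)
   Δp_min = 5.493e-25 kg·m/s

2. This momentum uncertainty corresponds to kinetic energy:
   KE ≈ (Δp)²/(2m) = (5.493e-25)²/(2 × 9.109e-31 kg)
   KE = 1.656e-19 J = 1.034 eV

Tighter localization requires more energy.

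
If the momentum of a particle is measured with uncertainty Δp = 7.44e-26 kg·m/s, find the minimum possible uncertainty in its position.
708.718 pm

Using the Heisenberg uncertainty principle:
ΔxΔp ≥ ℏ/2

The minimum uncertainty in position is:
Δx_min = ℏ/(2Δp)
Δx_min = (1.055e-34 J·s) / (2 × 7.440e-26 kg·m/s)
Δx_min = 7.087e-10 m = 708.718 pm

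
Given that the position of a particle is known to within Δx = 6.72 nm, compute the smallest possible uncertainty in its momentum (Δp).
7.847 × 10^-27 kg·m/s

Using the Heisenberg uncertainty principle:
ΔxΔp ≥ ℏ/2

The minimum uncertainty in momentum is:
Δp_min = ℏ/(2Δx)
Δp_min = (1.055e-34 J·s) / (2 × 6.720e-09 m)
Δp_min = 7.847e-27 kg·m/s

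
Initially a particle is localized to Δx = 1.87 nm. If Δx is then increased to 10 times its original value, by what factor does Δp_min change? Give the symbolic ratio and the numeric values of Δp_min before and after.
Original Δp_min = 2.820 × 10^-26 kg·m/s; new Δp'_min = 2.820 × 10^-27 kg·m/s; ratio Δp'_min/Δp_min = 1/10.

From the uncertainty principle ΔxΔp ≥ ℏ/2, the minimum momentum uncertainty is Δp_min = ℏ/(2Δx).

Original (Δx = 1.87 nm = 1.870e-09 m):
Δp_min = (1.055e-34 J·s)/(2 × 1.870e-09 m) = 2.820e-26 kg·m/s

When Δx → 10Δx:
Δp'_min = ℏ/(2 × 10Δx) = (1/10) × ℏ/(2Δx) = (1/10) × Δp_min
Δp'_min = 1/10 × 2.820e-26 kg·m/s = 2.820e-27 kg·m/s

Since Δp_min ∝ 1/Δx, when Δx is increased to 10 times its original value, Δp_min decreases to 1/10 of its original value.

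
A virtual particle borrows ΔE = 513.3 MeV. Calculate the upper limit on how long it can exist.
6.412 × 10^-25 s

Using the energy-time uncertainty principle:
ΔEΔt ≥ ℏ/2

For a virtual particle borrowing energy ΔE, the maximum lifetime is:
Δt_max = ℏ/(2ΔE)

Converting energy:
ΔE = 513.3 MeV = 8.224e-11 J

Δt_max = (1.055e-34 J·s) / (2 × 8.224e-11 J)
Δt_max = 6.412e-25 s = 6.412 × 10^-25 s

Virtual particles with higher borrowed energy exist for shorter times.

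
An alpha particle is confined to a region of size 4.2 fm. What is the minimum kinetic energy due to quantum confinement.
74.025 keV

Using the uncertainty principle:

1. Position uncertainty: Δx ≈ 4.200e-15 m
2. Minimum momentum uncertainty: Δp = ℏ/(2Δx) = 1.255e-20 kg·m/s
3. Minimum kinetic energy:
   KE = (Δp)²/(2m) = (1.255e-20)²/(2 × 6.645e-27 kg)
   KE = 1.186e-14 J = 74.025 keV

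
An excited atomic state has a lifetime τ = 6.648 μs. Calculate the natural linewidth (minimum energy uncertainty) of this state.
49.505 peV

Using the energy-time uncertainty principle:
ΔEΔt ≥ ℏ/2

The lifetime τ represents the time uncertainty Δt.
The natural linewidth (minimum energy uncertainty) is:

ΔE = ℏ/(2τ)
ΔE = (1.055e-34 J·s) / (2 × 6.648e-06 s)
ΔE = 7.931e-30 J = 49.505 peV

This natural linewidth limits the precision of spectroscopic measurements.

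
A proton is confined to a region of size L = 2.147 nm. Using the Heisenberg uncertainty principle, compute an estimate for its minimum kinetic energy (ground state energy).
1.125 μeV

Using the uncertainty principle to estimate ground state energy:

1. The position uncertainty is approximately the confinement size:
   Δx ≈ L = 2.147e-09 m

2. From ΔxΔp ≥ ℏ/2, the minimum momentum uncertainty is:
   Δp ≈ ℏ/(2L) = 2.456e-26 kg·m/s

3. The kinetic energy is approximately:
   KE ≈ (Δp)²/(2m) = (2.456e-26)²/(2 × 1.673e-27 kg)
   KE ≈ 1.803e-25 J = 1.125 μeV

This is an order-of-magnitude estimate of the ground state energy.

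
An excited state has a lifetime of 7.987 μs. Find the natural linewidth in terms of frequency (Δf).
9.963 kHz

Using the energy-time uncertainty principle and E = hf:
ΔEΔt ≥ ℏ/2
hΔf·Δt ≥ ℏ/2

The minimum frequency uncertainty is:
Δf = ℏ/(2hτ) = 1/(4πτ)
Δf = 1/(4π × 7.987e-06 s)
Δf = 9.963e+03 Hz = 9.963 kHz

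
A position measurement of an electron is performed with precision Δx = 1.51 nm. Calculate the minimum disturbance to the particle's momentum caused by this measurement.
3.492 × 10^-26 kg·m/s

The uncertainty principle implies that measuring position disturbs momentum:
ΔxΔp ≥ ℏ/2

When we measure position with precision Δx, we necessarily introduce a momentum uncertainty:
Δp ≥ ℏ/(2Δx)
Δp_min = (1.055e-34 J·s) / (2 × 1.510e-09 m)
Δp_min = 3.492e-26 kg·m/s

The more precisely we measure position, the greater the momentum disturbance.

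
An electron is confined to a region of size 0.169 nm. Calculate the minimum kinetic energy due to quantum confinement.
333.495 meV

Using the uncertainty principle:

1. Position uncertainty: Δx ≈ 1.690e-10 m
2. Minimum momentum uncertainty: Δp = ℏ/(2Δx) = 3.120e-25 kg·m/s
3. Minimum kinetic energy:
   KE = (Δp)²/(2m) = (3.120e-25)²/(2 × 9.109e-31 kg)
   KE = 5.343e-20 J = 333.495 meV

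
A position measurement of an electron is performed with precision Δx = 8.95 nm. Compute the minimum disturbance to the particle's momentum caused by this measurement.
5.891 × 10^-27 kg·m/s

The uncertainty principle implies that measuring position disturbs momentum:
ΔxΔp ≥ ℏ/2

When we measure position with precision Δx, we necessarily introduce a momentum uncertainty:
Δp ≥ ℏ/(2Δx)
Δp_min = (1.055e-34 J·s) / (2 × 8.950e-09 m)
Δp_min = 5.891e-27 kg·m/s

The more precisely we measure position, the greater the momentum disturbance.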